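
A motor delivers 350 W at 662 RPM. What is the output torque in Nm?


omega = 662 * 2*pi/60 = 69.3245 rad/s
tau = P / omega = 350 / 69.3245
= 5.0487 Nm


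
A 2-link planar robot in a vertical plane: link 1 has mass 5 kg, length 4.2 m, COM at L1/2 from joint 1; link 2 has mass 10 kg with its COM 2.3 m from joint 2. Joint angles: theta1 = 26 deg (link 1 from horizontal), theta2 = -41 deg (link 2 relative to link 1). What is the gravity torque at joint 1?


Horizontal distance from joint 1 to link-1 COM:
  x_c1 = (L1/2)*cos(t1) = 2.1 * 0.8988 = 1.8875 m
Horizontal distance from joint 1 to link-2 COM:
  x_c2 = L1*cos(t1) + Lc2*cos(t1+t2)
       = 4.2*0.8988 + 2.3*0.9659 = 5.9966 m
tau1 = m1*g*x_c1 + m2*g*x_c2
     = 5*9.81*1.8875 + 10*9.81*5.9966
     = 92.5803 + 588.263
     = 680.8432 Nm


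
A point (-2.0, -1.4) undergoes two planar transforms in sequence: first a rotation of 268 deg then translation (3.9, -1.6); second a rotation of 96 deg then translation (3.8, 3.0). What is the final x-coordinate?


After transform 1:
x1 = cos(268)*-2.0 - sin(268)*-1.4 + 3.9 = 2.5707
y1 = sin(268)*-2.0 + cos(268)*-1.4 + -1.6 = 0.4476
After transform 2:
x2 = cos(96)*2.5707 - sin(96)*0.4476 + 3.8
= 3.0861


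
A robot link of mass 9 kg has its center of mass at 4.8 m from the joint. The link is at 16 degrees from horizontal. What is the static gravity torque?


tau = m*g*L*cos(angle)
= 9 * 9.81 * 4.8 * cos(16 deg)
= 9 * 9.81 * 4.8 * 0.9613
= 407.375 Nm


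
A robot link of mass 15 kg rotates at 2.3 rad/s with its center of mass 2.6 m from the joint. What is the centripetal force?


F = m * omega^2 * r
= 15 * 2.3^2 * 2.6
= 15 * 5.29 * 2.6
= 206.31 N


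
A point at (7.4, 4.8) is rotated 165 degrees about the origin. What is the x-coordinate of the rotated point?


x' = x*cos(theta) - y*sin(theta)
cos(165 deg) = -0.9659, sin(165 deg) = 0.2588
x' = 7.4 * -0.9659 - 4.8 * 0.2588
= -7.1479 - 1.2423
= -8.3902


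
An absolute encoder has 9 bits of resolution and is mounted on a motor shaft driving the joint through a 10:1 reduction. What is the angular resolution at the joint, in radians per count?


counts = 2^9 = 512
effective counts at joint = 512 * 10 = 5120
resolution = 2*pi / 5120
= 0.0012 rad/count


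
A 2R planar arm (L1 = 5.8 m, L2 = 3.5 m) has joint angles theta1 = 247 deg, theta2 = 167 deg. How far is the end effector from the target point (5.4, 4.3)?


End effector via forward kinematics:
x = L1*cos(t1) + L2*cos(t1+t2) = -0.209
y = L1*sin(t1) + L2*sin(t1+t2) = -2.5074
Distance to target:
d = sqrt((5.4 - -0.209)^2 + (4.3 - -2.5074)^2)
= sqrt(31.4608 + 46.3403)
= 8.8205 m


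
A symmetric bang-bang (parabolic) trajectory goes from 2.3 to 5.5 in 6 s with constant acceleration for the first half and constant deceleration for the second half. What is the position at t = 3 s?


Symmetric rest-to-rest: each phase covers (pf-p0)/2 in time T/2. 0.5*a*(T/2)^2 = (pf-p0)/2 => a = 4*(pf-p0)/T^2
a = 4*(5.5-2.3)/6^2 = 0.3556
t = 3 is in the acceleration phase (t <= T/2).
p = p0 + 0.5*a*t^2 = 2.3 + 0.5*0.3556*3^2
= 3.9


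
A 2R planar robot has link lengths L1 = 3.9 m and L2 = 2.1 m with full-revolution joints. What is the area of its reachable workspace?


r_max = L1 + L2 = 6.0 m
r_min = |L1 - L2| = 1.8 m
Area = pi*(r_max^2 - r_min^2)
= pi*(36.0 - 3.24)
= pi * 32.76
= 102.9186 m^2


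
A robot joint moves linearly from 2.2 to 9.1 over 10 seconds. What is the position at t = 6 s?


s = t/T = 6/10 = 0.6
p(t) = p0 + (pf-p0)*s
= 2.2 + (9.1 - 2.2) * 0.6
= 6.34


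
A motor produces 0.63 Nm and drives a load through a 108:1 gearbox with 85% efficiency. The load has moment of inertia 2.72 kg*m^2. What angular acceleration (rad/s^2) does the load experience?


tau_out = tau_motor * N * eta
= 0.63 * 108 * 0.85 = 57.834 Nm
alpha = tau_out / I = 57.834 / 2.72
= 21.2625 rad/s^2


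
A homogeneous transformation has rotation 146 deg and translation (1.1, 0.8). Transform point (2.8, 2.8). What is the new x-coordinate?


x' = cos(theta)*px - sin(theta)*py + tx
= -0.829*2.8 - 0.5592*2.8 + 1.1
= -2.787


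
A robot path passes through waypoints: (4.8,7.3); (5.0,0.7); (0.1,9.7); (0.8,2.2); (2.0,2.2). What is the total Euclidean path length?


Segment lengths:
  seg1 = sqrt((0.2)^2 + (-6.6)^2) = 6.603
  seg2 = sqrt((-4.9)^2 + (9.0)^2) = 10.2474
  seg3 = sqrt((0.7)^2 + (-7.5)^2) = 7.5326
  seg4 = sqrt((1.2)^2 + (0.0)^2) = 1.2
Total = 25.5831


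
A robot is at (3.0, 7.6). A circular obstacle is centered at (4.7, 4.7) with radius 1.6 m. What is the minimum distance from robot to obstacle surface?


center_dist = sqrt((3.0-4.7)^2 + (7.6-4.7)^2)
= sqrt(2.89 + 8.41)
= 3.3615
min_dist = center_dist - radius = 3.3615 - 1.6 = 1.7615 m


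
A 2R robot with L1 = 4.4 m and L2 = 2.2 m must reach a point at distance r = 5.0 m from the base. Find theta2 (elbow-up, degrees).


cos(theta2) = (r^2 - L1^2 - L2^2) / (2*L1*L2)
cos(theta2) = (25.0 - 19.36 - 4.84) / 19.36
cos(theta2) = 0.041322
theta2 = 87.6317 degrees


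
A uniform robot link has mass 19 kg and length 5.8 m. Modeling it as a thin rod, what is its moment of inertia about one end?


I = (1/3) * m * L^2
= (1/3) * 19 * 5.8^2
= 0.333333 * 19 * 33.64
= 213.0533 kg*m^2


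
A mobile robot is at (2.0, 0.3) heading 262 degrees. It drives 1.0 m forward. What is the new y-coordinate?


y_new = y0 + d*sin(theta)
= 0.3 + 1.0*sin(262)
= 0.3 + -0.9903
= -0.6903


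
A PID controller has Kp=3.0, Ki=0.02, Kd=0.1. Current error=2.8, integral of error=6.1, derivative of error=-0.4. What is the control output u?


u = Kp*e + Ki*int(e) + Kd*de/dt
= 3.0*2.8 + 0.02*6.1 + 0.1*(-0.4)
= 8.4 + 0.122 + -0.04
= 8.482


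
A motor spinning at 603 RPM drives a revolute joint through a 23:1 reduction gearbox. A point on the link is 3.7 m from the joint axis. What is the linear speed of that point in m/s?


omega_motor = 603 * 2*pi/60 = 63.146 rad/s
omega_joint = omega_motor / 23 = 2.7455 rad/s
v = omega_joint * r = 2.7455 * 3.7
= 10.1583 m/s


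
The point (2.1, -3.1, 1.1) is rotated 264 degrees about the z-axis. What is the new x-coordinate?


Rotation about z-axis: x' = x*cos(theta) - y*sin(theta)
= 2.1 * -0.1045 - -3.1 * -0.9945
= -3.3025


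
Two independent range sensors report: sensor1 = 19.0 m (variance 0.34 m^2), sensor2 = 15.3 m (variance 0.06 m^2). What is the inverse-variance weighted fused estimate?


w1 = (1/var1) / (1/var1 + 1/var2)
   = 2.9412 / (2.9412 + 16.6667) = 0.15
w2 = 1 - w1 = 0.85
fused = w1*s1 + w2*s2 = 2.85 + 13.005
= 15.855 m


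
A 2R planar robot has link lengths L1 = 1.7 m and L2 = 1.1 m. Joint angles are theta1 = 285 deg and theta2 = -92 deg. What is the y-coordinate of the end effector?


Convert angles to radians: theta1 = 4.9742, theta2 = -1.6057
y = L1*sin(theta1) + L2*sin(theta1+theta2)
y = -1.6421 + -0.2474
y = -1.8895


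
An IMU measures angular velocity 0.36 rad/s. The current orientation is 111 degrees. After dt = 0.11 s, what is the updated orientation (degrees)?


delta_theta = w * dt = 0.36 * 0.11 = 0.0396 rad
= 2.2689 deg
theta_new = 111 + 2.2689 = 113.2689 deg


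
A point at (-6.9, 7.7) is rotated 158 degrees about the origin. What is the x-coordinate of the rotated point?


x' = x*cos(theta) - y*sin(theta)
cos(158 deg) = -0.9272, sin(158 deg) = 0.3746
x' = -6.9 * -0.9272 - 7.7 * 0.3746
= 6.3976 - 2.8845
= 3.5131


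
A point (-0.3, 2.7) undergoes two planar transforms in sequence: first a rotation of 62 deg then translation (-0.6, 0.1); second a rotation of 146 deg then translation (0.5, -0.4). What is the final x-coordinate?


After transform 1:
x1 = cos(62)*-0.3 - sin(62)*2.7 + -0.6 = -3.1248
y1 = sin(62)*-0.3 + cos(62)*2.7 + 0.1 = 1.1027
After transform 2:
x2 = cos(146)*-3.1248 - sin(146)*1.1027 + 0.5
= 2.474


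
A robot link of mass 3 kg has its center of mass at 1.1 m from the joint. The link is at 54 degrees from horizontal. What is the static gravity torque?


tau = m*g*L*cos(angle)
= 3 * 9.81 * 1.1 * cos(54 deg)
= 3 * 9.81 * 1.1 * 0.5878
= 19.0284 Nm


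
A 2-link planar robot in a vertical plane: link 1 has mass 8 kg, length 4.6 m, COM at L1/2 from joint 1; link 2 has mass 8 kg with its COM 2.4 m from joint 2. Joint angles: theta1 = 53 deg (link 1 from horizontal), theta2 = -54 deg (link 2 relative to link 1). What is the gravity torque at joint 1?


Horizontal distance from joint 1 to link-1 COM:
  x_c1 = (L1/2)*cos(t1) = 2.3 * 0.6018 = 1.3842 m
Horizontal distance from joint 1 to link-2 COM:
  x_c2 = L1*cos(t1) + Lc2*cos(t1+t2)
       = 4.6*0.6018 + 2.4*0.9998 = 5.168 m
tau1 = m1*g*x_c1 + m2*g*x_c2
     = 8*9.81*1.3842 + 8*9.81*5.168
     = 108.63 + 405.5834
     = 514.2134 Nm


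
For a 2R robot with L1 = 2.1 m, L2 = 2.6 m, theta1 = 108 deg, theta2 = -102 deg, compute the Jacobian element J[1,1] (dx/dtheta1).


J[1,1] = -L1*sin(t1) - L2*sin(t1+t2)
= -2.1*sin(108) - 2.6*sin(6)
= -2.269


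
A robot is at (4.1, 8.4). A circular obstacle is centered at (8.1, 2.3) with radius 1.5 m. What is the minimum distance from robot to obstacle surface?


center_dist = sqrt((4.1-8.1)^2 + (8.4-2.3)^2)
= sqrt(16.0 + 37.21)
= 7.2945
min_dist = center_dist - radius = 7.2945 - 1.5 = 5.7945 m


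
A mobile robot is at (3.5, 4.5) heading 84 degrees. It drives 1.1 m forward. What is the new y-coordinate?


y_new = y0 + d*sin(theta)
= 4.5 + 1.1*sin(84)
= 4.5 + 1.094
= 5.594


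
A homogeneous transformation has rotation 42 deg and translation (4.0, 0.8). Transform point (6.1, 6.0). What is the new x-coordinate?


x' = cos(theta)*px - sin(theta)*py + tx
= 0.7431*6.1 - 0.6691*6.0 + 4.0
= 4.5184


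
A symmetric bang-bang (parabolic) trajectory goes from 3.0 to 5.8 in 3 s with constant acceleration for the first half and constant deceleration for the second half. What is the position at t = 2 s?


Symmetric rest-to-rest: each phase covers (pf-p0)/2 in time T/2. 0.5*a*(T/2)^2 = (pf-p0)/2 => a = 4*(pf-p0)/T^2
a = 4*(5.8-3.0)/3^2 = 1.2444
t = 2 is in the deceleration phase (t > T/2).
p = pf - 0.5*a*(T-t)^2 = 5.8 - 0.5*1.2444*1^2
= 5.1778


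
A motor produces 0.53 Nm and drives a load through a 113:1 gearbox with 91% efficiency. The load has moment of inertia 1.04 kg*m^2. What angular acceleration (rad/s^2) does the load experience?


tau_out = tau_motor * N * eta
= 0.53 * 113 * 0.91 = 54.4999 Nm
alpha = tau_out / I = 54.4999 / 1.04
= 52.4038 rad/s^2


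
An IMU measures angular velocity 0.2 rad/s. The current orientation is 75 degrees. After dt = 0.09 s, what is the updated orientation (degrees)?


delta_theta = w * dt = 0.2 * 0.09 = 0.018 rad
= 1.0313 deg
theta_new = 75 + 1.0313 = 76.0313 deg


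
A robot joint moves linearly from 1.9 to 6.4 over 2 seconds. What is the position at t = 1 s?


s = t/T = 1/2 = 0.5
p(t) = p0 + (pf-p0)*s
= 1.9 + (6.4 - 1.9) * 0.5
= 4.15


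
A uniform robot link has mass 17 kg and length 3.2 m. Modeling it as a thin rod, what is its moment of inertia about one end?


I = (1/3) * m * L^2
= (1/3) * 17 * 3.2^2
= 0.333333 * 17 * 10.24
= 58.0267 kg*m^2


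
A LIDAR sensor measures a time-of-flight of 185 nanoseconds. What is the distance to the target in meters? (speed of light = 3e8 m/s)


tof = 185 ns = 1.85e-07 s
dist = c * tof / 2
= 3e8 * 1.85e-07 / 2
= 27.75 m


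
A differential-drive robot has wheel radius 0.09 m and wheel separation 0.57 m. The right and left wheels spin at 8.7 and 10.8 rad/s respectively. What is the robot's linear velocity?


vR = r*wR = 0.09*8.7 = 0.783 m/s
vL = r*wL = 0.09*10.8 = 0.972 m/s
v = (vR+vL)/2 = 0.8775 m/s
omega = (vR-vL)/L = -0.3316 rad/s
linear velocity = 0.8775 m/s


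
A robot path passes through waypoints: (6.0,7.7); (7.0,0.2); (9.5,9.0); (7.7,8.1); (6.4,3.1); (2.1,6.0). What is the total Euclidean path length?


Segment lengths:
  seg1 = sqrt((1.0)^2 + (-7.5)^2) = 7.5664
  seg2 = sqrt((2.5)^2 + (8.8)^2) = 9.1482
  seg3 = sqrt((-1.8)^2 + (-0.9)^2) = 2.0125
  seg4 = sqrt((-1.3)^2 + (-5.0)^2) = 5.1662
  seg5 = sqrt((-4.3)^2 + (2.9)^2) = 5.1865
Total = 29.0798


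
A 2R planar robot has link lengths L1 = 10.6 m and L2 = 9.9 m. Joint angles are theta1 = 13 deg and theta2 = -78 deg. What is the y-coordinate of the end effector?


Convert angles to radians: theta1 = 0.2269, theta2 = -1.3614
y = L1*sin(theta1) + L2*sin(theta1+theta2)
y = 2.3845 + -8.9724
y = -6.588


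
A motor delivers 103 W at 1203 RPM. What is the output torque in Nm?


omega = 1203 * 2*pi/60 = 125.9779 rad/s
tau = P / omega = 103 / 125.9779
= 0.8176 Nm


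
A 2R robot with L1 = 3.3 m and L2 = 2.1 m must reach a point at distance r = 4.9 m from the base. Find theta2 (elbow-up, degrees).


cos(theta2) = (r^2 - L1^2 - L2^2) / (2*L1*L2)
cos(theta2) = (24.01 - 10.89 - 4.41) / 13.86
cos(theta2) = 0.628427
theta2 = 51.0658 degrees


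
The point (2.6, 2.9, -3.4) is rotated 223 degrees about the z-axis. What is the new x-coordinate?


Rotation about z-axis: x' = x*cos(theta) - y*sin(theta)
= 2.6 * -0.7314 - 2.9 * -0.682
= 0.0763


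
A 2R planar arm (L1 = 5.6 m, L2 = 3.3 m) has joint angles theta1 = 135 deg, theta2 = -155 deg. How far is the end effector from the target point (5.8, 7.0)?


End effector via forward kinematics:
x = L1*cos(t1) + L2*cos(t1+t2) = -0.8588
y = L1*sin(t1) + L2*sin(t1+t2) = 2.8311
Distance to target:
d = sqrt((5.8 - -0.8588)^2 + (7.0 - 2.8311)^2)
= sqrt(44.3398 + 17.3795)
= 7.8562 m


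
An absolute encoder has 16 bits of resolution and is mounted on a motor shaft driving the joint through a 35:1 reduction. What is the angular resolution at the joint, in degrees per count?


counts = 2^16 = 65536
effective counts at joint = 65536 * 35 = 2293760
resolution = 360 / 2293760
= 1.5695e-04 deg/count


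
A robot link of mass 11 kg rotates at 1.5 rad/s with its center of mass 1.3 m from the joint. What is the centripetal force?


F = m * omega^2 * r
= 11 * 1.5^2 * 1.3
= 11 * 2.25 * 1.3
= 32.175 N


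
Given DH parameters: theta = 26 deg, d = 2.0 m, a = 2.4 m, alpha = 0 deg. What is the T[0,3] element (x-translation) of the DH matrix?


T[0,3] = a * cos(theta)
= 2.4 * cos(26 deg)
= 2.4 * 0.8988
= 2.1571


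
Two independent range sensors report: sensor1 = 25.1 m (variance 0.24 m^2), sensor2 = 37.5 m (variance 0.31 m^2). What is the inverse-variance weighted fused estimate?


w1 = (1/var1) / (1/var1 + 1/var2)
   = 4.1667 / (4.1667 + 3.2258) = 0.5636
w2 = 1 - w1 = 0.4364
fused = w1*s1 + w2*s2 = 14.1473 + 16.3636
= 30.5109 m


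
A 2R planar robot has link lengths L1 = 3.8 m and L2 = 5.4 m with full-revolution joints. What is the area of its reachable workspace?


r_max = L1 + L2 = 9.2 m
r_min = |L1 - L2| = 1.6 m
Area = pi*(r_max^2 - r_min^2)
= pi*(84.64 - 2.56)
= pi * 82.08
= 257.8619 m^2


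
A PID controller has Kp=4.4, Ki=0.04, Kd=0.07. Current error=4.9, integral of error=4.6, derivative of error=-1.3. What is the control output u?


u = Kp*e + Ki*int(e) + Kd*de/dt
= 4.4*4.9 + 0.04*4.6 + 0.07*(-1.3)
= 21.56 + 0.184 + -0.091
= 21.653


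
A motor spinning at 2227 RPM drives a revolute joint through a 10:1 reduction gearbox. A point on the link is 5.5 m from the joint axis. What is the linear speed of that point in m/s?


omega_motor = 2227 * 2*pi/60 = 233.2109 rad/s
omega_joint = omega_motor / 10 = 23.3211 rad/s
v = omega_joint * r = 23.3211 * 5.5
= 128.266 m/s


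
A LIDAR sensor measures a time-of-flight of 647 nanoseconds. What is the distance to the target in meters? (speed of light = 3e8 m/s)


tof = 647 ns = 6.47e-07 s
dist = c * tof / 2
= 3e8 * 6.47e-07 / 2
= 97.05 m


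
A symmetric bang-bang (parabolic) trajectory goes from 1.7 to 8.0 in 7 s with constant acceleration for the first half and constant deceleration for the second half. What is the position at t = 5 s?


Symmetric rest-to-rest: each phase covers (pf-p0)/2 in time T/2. 0.5*a*(T/2)^2 = (pf-p0)/2 => a = 4*(pf-p0)/T^2
a = 4*(8.0-1.7)/7^2 = 0.5143
t = 5 is in the deceleration phase (t > T/2).
p = pf - 0.5*a*(T-t)^2 = 8.0 - 0.5*0.5143*2^2
= 6.9714


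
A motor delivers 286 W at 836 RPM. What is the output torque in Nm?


omega = 836 * 2*pi/60 = 87.5457 rad/s
tau = P / omega = 286 / 87.5457
= 3.2669 Nm


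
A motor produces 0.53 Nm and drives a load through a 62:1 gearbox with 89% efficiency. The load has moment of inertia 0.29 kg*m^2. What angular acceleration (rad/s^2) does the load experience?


tau_out = tau_motor * N * eta
= 0.53 * 62 * 0.89 = 29.2454 Nm
alpha = tau_out / I = 29.2454 / 0.29
= 100.8462 rad/s^2


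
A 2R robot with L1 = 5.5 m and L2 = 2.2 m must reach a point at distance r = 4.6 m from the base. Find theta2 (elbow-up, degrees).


cos(theta2) = (r^2 - L1^2 - L2^2) / (2*L1*L2)
cos(theta2) = (21.16 - 30.25 - 4.84) / 24.2
cos(theta2) = -0.57562
theta2 = 125.1431 degrees


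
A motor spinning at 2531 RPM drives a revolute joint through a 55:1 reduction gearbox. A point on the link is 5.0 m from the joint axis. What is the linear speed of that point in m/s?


omega_motor = 2531 * 2*pi/60 = 265.0457 rad/s
omega_joint = omega_motor / 55 = 4.819 rad/s
v = omega_joint * r = 4.819 * 5.0
= 24.0951 m/s


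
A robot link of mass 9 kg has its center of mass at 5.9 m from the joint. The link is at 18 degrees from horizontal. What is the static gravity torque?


tau = m*g*L*cos(angle)
= 9 * 9.81 * 5.9 * cos(18 deg)
= 9 * 9.81 * 5.9 * 0.9511
= 495.4158 Nm


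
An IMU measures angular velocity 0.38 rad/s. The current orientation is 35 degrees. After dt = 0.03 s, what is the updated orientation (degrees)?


delta_theta = w * dt = 0.38 * 0.03 = 0.0114 rad
= 0.6532 deg
theta_new = 35 + 0.6532 = 35.6532 deg


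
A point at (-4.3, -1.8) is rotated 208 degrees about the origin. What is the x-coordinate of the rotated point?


x' = x*cos(theta) - y*sin(theta)
cos(208 deg) = -0.8829, sin(208 deg) = -0.4695
x' = -4.3 * -0.8829 - -1.8 * -0.4695
= 3.7967 - 0.845
= 2.9516


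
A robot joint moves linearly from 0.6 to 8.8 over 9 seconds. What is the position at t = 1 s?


s = t/T = 1/9 = 0.1111
p(t) = p0 + (pf-p0)*s
= 0.6 + (8.8 - 0.6) * 0.1111
= 1.5111


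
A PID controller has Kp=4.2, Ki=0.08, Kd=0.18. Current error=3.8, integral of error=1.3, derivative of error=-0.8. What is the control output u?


u = Kp*e + Ki*int(e) + Kd*de/dt
= 4.2*3.8 + 0.08*1.3 + 0.18*(-0.8)
= 15.96 + 0.104 + -0.144
= 15.92


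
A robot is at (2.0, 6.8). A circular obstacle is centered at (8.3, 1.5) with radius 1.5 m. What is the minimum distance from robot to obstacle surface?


center_dist = sqrt((2.0-8.3)^2 + (6.8-1.5)^2)
= sqrt(39.69 + 28.09)
= 8.2329
min_dist = center_dist - radius = 8.2329 - 1.5 = 6.7329 m


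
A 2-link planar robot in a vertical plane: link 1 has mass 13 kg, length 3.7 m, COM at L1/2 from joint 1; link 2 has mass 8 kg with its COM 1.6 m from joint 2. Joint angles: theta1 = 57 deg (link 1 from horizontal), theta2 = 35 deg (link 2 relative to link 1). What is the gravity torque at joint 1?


Horizontal distance from joint 1 to link-1 COM:
  x_c1 = (L1/2)*cos(t1) = 1.85 * 0.5446 = 1.0076 m
Horizontal distance from joint 1 to link-2 COM:
  x_c2 = L1*cos(t1) + Lc2*cos(t1+t2)
       = 3.7*0.5446 + 1.6*-0.0349 = 1.9593 m
tau1 = m1*g*x_c1 + m2*g*x_c2
     = 13*9.81*1.0076 + 8*9.81*1.9593
     = 128.497 + 153.7678
     = 282.2648 Nm


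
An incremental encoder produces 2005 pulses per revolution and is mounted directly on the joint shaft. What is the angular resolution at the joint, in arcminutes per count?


counts per rev = 2005
resolution = 360*60 / 2005
= 10.7731 arcmin/count


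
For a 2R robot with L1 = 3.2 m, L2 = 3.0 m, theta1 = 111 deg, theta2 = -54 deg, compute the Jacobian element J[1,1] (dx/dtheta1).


J[1,1] = -L1*sin(t1) - L2*sin(t1+t2)
= -3.2*sin(111) - 3.0*sin(57)
= -5.5035


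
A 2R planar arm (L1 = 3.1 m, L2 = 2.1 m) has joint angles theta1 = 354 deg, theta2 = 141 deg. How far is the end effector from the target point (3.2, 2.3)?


End effector via forward kinematics:
x = L1*cos(t1) + L2*cos(t1+t2) = 1.5981
y = L1*sin(t1) + L2*sin(t1+t2) = 1.1609
Distance to target:
d = sqrt((3.2 - 1.5981)^2 + (2.3 - 1.1609)^2)
= sqrt(2.5661 + 1.2976)
= 1.9656 m


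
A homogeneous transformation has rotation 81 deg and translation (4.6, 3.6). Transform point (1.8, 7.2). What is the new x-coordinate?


x' = cos(theta)*px - sin(theta)*py + tx
= 0.1564*1.8 - 0.9877*7.2 + 4.6
= -2.2298


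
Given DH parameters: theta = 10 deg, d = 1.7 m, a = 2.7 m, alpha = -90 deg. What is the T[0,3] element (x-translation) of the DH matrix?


T[0,3] = a * cos(theta)
= 2.7 * cos(10 deg)
= 2.7 * 0.9848
= 2.659


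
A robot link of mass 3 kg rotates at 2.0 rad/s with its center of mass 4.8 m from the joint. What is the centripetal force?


F = m * omega^2 * r
= 3 * 2.0^2 * 4.8
= 3 * 4.0 * 4.8
= 57.6 N


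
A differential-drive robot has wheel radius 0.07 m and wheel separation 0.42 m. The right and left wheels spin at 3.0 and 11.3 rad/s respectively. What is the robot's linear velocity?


vR = r*wR = 0.07*3.0 = 0.21 m/s
vL = r*wL = 0.07*11.3 = 0.791 m/s
v = (vR+vL)/2 = 0.5005 m/s
omega = (vR-vL)/L = -1.3833 rad/s
linear velocity = 0.5005 m/s


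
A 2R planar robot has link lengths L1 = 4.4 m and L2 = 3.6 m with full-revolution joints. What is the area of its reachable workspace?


r_max = L1 + L2 = 8.0 m
r_min = |L1 - L2| = 0.8 m
Area = pi*(r_max^2 - r_min^2)
= pi*(64.0 - 0.64)
= pi * 63.36
= 199.0513 m^2


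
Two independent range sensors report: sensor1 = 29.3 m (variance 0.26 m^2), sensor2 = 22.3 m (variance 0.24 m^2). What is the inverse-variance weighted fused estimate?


w1 = (1/var1) / (1/var1 + 1/var2)
   = 3.8462 / (3.8462 + 4.1667) = 0.48
w2 = 1 - w1 = 0.52
fused = w1*s1 + w2*s2 = 14.064 + 11.596
= 25.66 m


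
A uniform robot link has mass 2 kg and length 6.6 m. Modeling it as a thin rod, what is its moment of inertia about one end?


I = (1/3) * m * L^2
= (1/3) * 2 * 6.6^2
= 0.333333 * 2 * 43.56
= 29.04 kg*m^2


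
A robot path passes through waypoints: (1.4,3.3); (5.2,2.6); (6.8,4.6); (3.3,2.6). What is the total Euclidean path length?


Segment lengths:
  seg1 = sqrt((3.8)^2 + (-0.7)^2) = 3.8639
  seg2 = sqrt((1.6)^2 + (2.0)^2) = 2.5612
  seg3 = sqrt((-3.5)^2 + (-2.0)^2) = 4.0311
Total = 10.4563


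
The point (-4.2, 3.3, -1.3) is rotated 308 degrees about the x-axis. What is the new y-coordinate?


Rotation about x-axis: y' = y*cos(theta) - z*sin(theta)
= 3.3 * 0.6157 - -1.3 * -0.788
= 1.0073


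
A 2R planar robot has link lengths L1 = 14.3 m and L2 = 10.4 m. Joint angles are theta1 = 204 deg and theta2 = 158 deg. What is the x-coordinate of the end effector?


Convert angles to radians: theta1 = 3.5605, theta2 = 2.7576
x = L1*cos(theta1) + L2*cos(theta1+theta2)
x = -13.0637 + 10.3937
x = -2.67


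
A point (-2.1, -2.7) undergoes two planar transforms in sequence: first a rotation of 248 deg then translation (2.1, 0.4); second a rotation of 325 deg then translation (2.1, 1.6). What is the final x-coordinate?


After transform 1:
x1 = cos(248)*-2.1 - sin(248)*-2.7 + 2.1 = 0.3833
y1 = sin(248)*-2.1 + cos(248)*-2.7 + 0.4 = 3.3585
After transform 2:
x2 = cos(325)*0.3833 - sin(325)*3.3585 + 2.1
= 4.3403


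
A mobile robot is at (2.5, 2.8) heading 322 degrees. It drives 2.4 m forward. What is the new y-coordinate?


y_new = y0 + d*sin(theta)
= 2.8 + 2.4*sin(322)
= 2.8 + -1.4776
= 1.3224


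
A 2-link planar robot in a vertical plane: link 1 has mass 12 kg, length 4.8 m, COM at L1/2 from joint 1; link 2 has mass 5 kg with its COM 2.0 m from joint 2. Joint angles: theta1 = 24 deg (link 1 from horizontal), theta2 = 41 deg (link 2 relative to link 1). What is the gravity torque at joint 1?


Horizontal distance from joint 1 to link-1 COM:
  x_c1 = (L1/2)*cos(t1) = 2.4 * 0.9135 = 2.1925 m
Horizontal distance from joint 1 to link-2 COM:
  x_c2 = L1*cos(t1) + Lc2*cos(t1+t2)
       = 4.8*0.9135 + 2.0*0.4226 = 5.2303 m
tau1 = m1*g*x_c1 + m2*g*x_c2
     = 12*9.81*2.1925 + 5*9.81*5.2303
     = 258.1022 + 256.544
     = 514.6462 Nm


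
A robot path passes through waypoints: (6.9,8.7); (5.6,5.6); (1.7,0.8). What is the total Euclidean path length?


Segment lengths:
  seg1 = sqrt((-1.3)^2 + (-3.1)^2) = 3.3615
  seg2 = sqrt((-3.9)^2 + (-4.8)^2) = 6.1847
Total = 9.5462


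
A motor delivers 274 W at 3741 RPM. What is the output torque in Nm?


omega = 3741 * 2*pi/60 = 391.7566 rad/s
tau = P / omega = 274 / 391.7566
= 0.6994 Nm


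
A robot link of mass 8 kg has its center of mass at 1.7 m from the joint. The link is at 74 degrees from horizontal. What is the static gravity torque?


tau = m*g*L*cos(angle)
= 8 * 9.81 * 1.7 * cos(74 deg)
= 8 * 9.81 * 1.7 * 0.2756
= 36.7744 Nm


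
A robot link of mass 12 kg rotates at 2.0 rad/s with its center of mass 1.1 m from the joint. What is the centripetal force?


F = m * omega^2 * r
= 12 * 2.0^2 * 1.1
= 12 * 4.0 * 1.1
= 52.8 N


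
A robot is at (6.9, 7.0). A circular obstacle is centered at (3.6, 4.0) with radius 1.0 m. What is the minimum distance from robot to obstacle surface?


center_dist = sqrt((6.9-3.6)^2 + (7.0-4.0)^2)
= sqrt(10.89 + 9.0)
= 4.4598
min_dist = center_dist - radius = 4.4598 - 1.0 = 3.4598 m


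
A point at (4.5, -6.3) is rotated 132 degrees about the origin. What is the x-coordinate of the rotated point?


x' = x*cos(theta) - y*sin(theta)
cos(132 deg) = -0.6691, sin(132 deg) = 0.7431
x' = 4.5 * -0.6691 - -6.3 * 0.7431
= -3.0111 - -4.6818
= 1.6707


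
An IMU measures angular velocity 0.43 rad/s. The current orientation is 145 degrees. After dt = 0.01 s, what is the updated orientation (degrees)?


delta_theta = w * dt = 0.43 * 0.01 = 0.0043 rad
= 0.2464 deg
theta_new = 145 + 0.2464 = 145.2464 deg


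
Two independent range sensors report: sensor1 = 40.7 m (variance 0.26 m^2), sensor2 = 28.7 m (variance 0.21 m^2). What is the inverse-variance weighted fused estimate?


w1 = (1/var1) / (1/var1 + 1/var2)
   = 3.8462 / (3.8462 + 4.7619) = 0.4468
w2 = 1 - w1 = 0.5532
fused = w1*s1 + w2*s2 = 18.1851 + 15.8766
= 34.0617 m


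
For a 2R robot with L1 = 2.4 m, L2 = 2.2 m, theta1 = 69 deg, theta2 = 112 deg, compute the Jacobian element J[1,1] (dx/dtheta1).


J[1,1] = -L1*sin(t1) - L2*sin(t1+t2)
= -2.4*sin(69) - 2.2*sin(181)
= -2.2022


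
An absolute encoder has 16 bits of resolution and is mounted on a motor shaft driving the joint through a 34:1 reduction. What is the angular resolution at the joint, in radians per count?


counts = 2^16 = 65536
effective counts at joint = 65536 * 34 = 2228224
resolution = 2*pi / 2228224
= 2.8198e-06 rad/count


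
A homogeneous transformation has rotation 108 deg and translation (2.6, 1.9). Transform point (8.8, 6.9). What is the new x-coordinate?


x' = cos(theta)*px - sin(theta)*py + tx
= -0.309*8.8 - 0.9511*6.9 + 2.6
= -6.6816


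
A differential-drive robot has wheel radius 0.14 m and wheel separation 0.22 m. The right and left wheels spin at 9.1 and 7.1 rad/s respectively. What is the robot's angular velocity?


vR = r*wR = 0.14*9.1 = 1.274 m/s
vL = r*wL = 0.14*7.1 = 0.994 m/s
v = (vR+vL)/2 = 1.134 m/s
omega = (vR-vL)/L = 1.2727 rad/s
angular velocity = 1.2727 rad/s


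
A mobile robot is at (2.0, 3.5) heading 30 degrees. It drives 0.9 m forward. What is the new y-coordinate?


y_new = y0 + d*sin(theta)
= 3.5 + 0.9*sin(30)
= 3.5 + 0.45
= 3.95


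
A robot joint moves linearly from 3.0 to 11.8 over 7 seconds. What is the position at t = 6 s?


s = t/T = 6/7 = 0.8571
p(t) = p0 + (pf-p0)*s
= 3.0 + (11.8 - 3.0) * 0.8571
= 10.5429


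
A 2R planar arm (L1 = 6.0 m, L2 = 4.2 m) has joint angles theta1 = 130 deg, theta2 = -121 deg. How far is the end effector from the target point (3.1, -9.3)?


End effector via forward kinematics:
x = L1*cos(t1) + L2*cos(t1+t2) = 0.2916
y = L1*sin(t1) + L2*sin(t1+t2) = 5.2533
Distance to target:
d = sqrt((3.1 - 0.2916)^2 + (-9.3 - 5.2533)^2)
= sqrt(7.8873 + 211.7983)
= 14.8218 m


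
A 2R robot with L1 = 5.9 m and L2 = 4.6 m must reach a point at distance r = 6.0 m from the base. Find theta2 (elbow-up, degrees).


cos(theta2) = (r^2 - L1^2 - L2^2) / (2*L1*L2)
cos(theta2) = (36.0 - 34.81 - 21.16) / 54.28
cos(theta2) = -0.367907
theta2 = 111.5866 degrees


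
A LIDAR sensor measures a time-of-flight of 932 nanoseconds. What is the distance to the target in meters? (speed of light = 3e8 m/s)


tof = 932 ns = 9.32e-07 s
dist = c * tof / 2
= 3e8 * 9.32e-07 / 2
= 139.8 m


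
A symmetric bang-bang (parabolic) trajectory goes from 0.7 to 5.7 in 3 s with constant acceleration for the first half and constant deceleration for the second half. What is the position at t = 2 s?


Symmetric rest-to-rest: each phase covers (pf-p0)/2 in time T/2. 0.5*a*(T/2)^2 = (pf-p0)/2 => a = 4*(pf-p0)/T^2
a = 4*(5.7-0.7)/3^2 = 2.2222
t = 2 is in the deceleration phase (t > T/2).
p = pf - 0.5*a*(T-t)^2 = 5.7 - 0.5*2.2222*1^2
= 4.5889


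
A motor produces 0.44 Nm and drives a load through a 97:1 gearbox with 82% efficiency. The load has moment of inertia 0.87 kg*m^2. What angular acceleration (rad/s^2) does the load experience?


tau_out = tau_motor * N * eta
= 0.44 * 97 * 0.82 = 34.9976 Nm
alpha = tau_out / I = 34.9976 / 0.87
= 40.2271 rad/s^2


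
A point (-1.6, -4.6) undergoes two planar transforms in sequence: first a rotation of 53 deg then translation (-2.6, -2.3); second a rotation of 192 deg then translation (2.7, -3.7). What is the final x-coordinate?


After transform 1:
x1 = cos(53)*-1.6 - sin(53)*-4.6 + -2.6 = 0.1108
y1 = sin(53)*-1.6 + cos(53)*-4.6 + -2.3 = -6.3462
After transform 2:
x2 = cos(192)*0.1108 - sin(192)*-6.3462 + 2.7
= 1.2722


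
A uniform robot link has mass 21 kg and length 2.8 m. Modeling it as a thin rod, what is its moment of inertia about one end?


I = (1/3) * m * L^2
= (1/3) * 21 * 2.8^2
= 0.333333 * 21 * 7.84
= 54.88 kg*m^2


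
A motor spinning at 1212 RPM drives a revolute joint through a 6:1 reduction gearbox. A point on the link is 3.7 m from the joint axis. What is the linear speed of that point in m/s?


omega_motor = 1212 * 2*pi/60 = 126.9203 rad/s
omega_joint = omega_motor / 6 = 21.1534 rad/s
v = omega_joint * r = 21.1534 * 3.7
= 78.2675 m/s


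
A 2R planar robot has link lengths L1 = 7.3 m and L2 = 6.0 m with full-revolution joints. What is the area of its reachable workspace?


r_max = L1 + L2 = 13.3 m
r_min = |L1 - L2| = 1.3 m
Area = pi*(r_max^2 - r_min^2)
= pi*(176.89 - 1.69)
= pi * 175.2
= 550.407 m^2


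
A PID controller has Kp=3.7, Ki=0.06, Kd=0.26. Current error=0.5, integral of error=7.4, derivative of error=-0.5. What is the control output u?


u = Kp*e + Ki*int(e) + Kd*de/dt
= 3.7*0.5 + 0.06*7.4 + 0.26*(-0.5)
= 1.85 + 0.444 + -0.13
= 2.164


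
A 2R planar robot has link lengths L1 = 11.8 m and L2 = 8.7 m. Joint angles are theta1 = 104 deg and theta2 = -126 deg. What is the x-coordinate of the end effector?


Convert angles to radians: theta1 = 1.8151, theta2 = -2.1991
x = L1*cos(theta1) + L2*cos(theta1+theta2)
x = -2.8547 + 8.0665
x = 5.2118


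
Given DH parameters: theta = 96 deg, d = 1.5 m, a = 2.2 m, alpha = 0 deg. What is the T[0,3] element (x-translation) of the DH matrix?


T[0,3] = a * cos(theta)
= 2.2 * cos(96 deg)
= 2.2 * -0.1045
= -0.23


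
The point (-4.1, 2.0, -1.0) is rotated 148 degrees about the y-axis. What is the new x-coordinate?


Rotation about y-axis: x' = x*cos(theta) + z*sin(theta)
= -4.1 * -0.848 + -1.0 * 0.5299
= 2.9471


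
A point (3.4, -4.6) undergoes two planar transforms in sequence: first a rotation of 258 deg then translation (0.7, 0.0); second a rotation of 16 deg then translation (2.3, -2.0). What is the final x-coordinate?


After transform 1:
x1 = cos(258)*3.4 - sin(258)*-4.6 + 0.7 = -4.5064
y1 = sin(258)*3.4 + cos(258)*-4.6 + 0.0 = -2.3693
After transform 2:
x2 = cos(16)*-4.5064 - sin(16)*-2.3693 + 2.3
= -1.3787


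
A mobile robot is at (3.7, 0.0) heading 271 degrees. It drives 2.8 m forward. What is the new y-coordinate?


y_new = y0 + d*sin(theta)
= 0.0 + 2.8*sin(271)
= 0.0 + -2.7996
= -2.7996


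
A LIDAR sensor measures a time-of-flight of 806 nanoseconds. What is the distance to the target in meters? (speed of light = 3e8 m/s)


tof = 806 ns = 8.06e-07 s
dist = c * tof / 2
= 3e8 * 8.06e-07 / 2
= 120.9 m


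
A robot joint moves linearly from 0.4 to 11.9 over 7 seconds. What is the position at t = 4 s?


s = t/T = 4/7 = 0.5714
p(t) = p0 + (pf-p0)*s
= 0.4 + (11.9 - 0.4) * 0.5714
= 6.9714


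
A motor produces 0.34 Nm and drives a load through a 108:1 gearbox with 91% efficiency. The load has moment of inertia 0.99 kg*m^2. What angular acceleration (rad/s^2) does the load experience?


tau_out = tau_motor * N * eta
= 0.34 * 108 * 0.91 = 33.4152 Nm
alpha = tau_out / I = 33.4152 / 0.99
= 33.7527 rad/s^2


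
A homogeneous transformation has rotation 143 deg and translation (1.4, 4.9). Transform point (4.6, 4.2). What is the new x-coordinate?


x' = cos(theta)*px - sin(theta)*py + tx
= -0.7986*4.6 - 0.6018*4.2 + 1.4
= -4.8013


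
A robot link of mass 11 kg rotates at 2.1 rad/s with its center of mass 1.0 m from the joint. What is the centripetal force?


F = m * omega^2 * r
= 11 * 2.1^2 * 1.0
= 11 * 4.41 * 1.0
= 48.51 N


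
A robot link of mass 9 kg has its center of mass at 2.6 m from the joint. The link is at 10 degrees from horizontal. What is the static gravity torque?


tau = m*g*L*cos(angle)
= 9 * 9.81 * 2.6 * cos(10 deg)
= 9 * 9.81 * 2.6 * 0.9848
= 226.0666 Nm


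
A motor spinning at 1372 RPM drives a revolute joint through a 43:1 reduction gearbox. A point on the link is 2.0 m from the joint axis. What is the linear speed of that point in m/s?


omega_motor = 1372 * 2*pi/60 = 143.6755 rad/s
omega_joint = omega_motor / 43 = 3.3413 rad/s
v = omega_joint * r = 3.3413 * 2.0
= 6.6826 m/s


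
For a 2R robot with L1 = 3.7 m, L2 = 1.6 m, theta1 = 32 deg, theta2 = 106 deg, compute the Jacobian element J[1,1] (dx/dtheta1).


J[1,1] = -L1*sin(t1) - L2*sin(t1+t2)
= -3.7*sin(32) - 1.6*sin(138)
= -3.0313


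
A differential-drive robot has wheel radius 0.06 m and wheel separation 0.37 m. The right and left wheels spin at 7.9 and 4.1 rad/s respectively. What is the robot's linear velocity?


vR = r*wR = 0.06*7.9 = 0.474 m/s
vL = r*wL = 0.06*4.1 = 0.246 m/s
v = (vR+vL)/2 = 0.36 m/s
omega = (vR-vL)/L = 0.6162 rad/s
linear velocity = 0.36 m/s


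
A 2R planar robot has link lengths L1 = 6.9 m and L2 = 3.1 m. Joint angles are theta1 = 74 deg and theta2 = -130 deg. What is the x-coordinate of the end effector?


Convert angles to radians: theta1 = 1.2915, theta2 = -2.2689
x = L1*cos(theta1) + L2*cos(theta1+theta2)
x = 1.9019 + 1.7335
x = 3.6354


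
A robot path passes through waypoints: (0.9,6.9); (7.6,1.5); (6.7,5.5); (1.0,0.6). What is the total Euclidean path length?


Segment lengths:
  seg1 = sqrt((6.7)^2 + (-5.4)^2) = 8.6052
  seg2 = sqrt((-0.9)^2 + (4.0)^2) = 4.1
  seg3 = sqrt((-5.7)^2 + (-4.9)^2) = 7.5166
Total = 20.2219


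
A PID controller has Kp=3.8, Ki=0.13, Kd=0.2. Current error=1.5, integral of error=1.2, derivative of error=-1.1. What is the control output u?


u = Kp*e + Ki*int(e) + Kd*de/dt
= 3.8*1.5 + 0.13*1.2 + 0.2*(-1.1)
= 5.7 + 0.156 + -0.22
= 5.636


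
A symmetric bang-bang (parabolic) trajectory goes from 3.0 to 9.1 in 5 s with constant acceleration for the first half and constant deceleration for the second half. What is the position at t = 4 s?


Symmetric rest-to-rest: each phase covers (pf-p0)/2 in time T/2. 0.5*a*(T/2)^2 = (pf-p0)/2 => a = 4*(pf-p0)/T^2
a = 4*(9.1-3.0)/5^2 = 0.976
t = 4 is in the deceleration phase (t > T/2).
p = pf - 0.5*a*(T-t)^2 = 9.1 - 0.5*0.976*1^2
= 8.612


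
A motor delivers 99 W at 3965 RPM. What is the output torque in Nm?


omega = 3965 * 2*pi/60 = 415.2138 rad/s
tau = P / omega = 99 / 415.2138
= 0.2384 Nm


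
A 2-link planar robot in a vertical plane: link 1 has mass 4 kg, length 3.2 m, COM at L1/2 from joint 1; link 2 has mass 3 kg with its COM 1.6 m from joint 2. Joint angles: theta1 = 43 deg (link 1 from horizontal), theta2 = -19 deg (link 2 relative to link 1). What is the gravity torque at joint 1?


Horizontal distance from joint 1 to link-1 COM:
  x_c1 = (L1/2)*cos(t1) = 1.6 * 0.7314 = 1.1702 m
Horizontal distance from joint 1 to link-2 COM:
  x_c2 = L1*cos(t1) + Lc2*cos(t1+t2)
       = 3.2*0.7314 + 1.6*0.9135 = 3.802 m
tau1 = m1*g*x_c1 + m2*g*x_c2
     = 4*9.81*1.1702 + 3*9.81*3.802
     = 45.9173 + 111.893
     = 157.8103 Nm


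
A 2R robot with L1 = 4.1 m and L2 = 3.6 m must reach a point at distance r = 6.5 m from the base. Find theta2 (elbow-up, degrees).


cos(theta2) = (r^2 - L1^2 - L2^2) / (2*L1*L2)
cos(theta2) = (42.25 - 16.81 - 12.96) / 29.52
cos(theta2) = 0.422764
theta2 = 64.9908 degrees


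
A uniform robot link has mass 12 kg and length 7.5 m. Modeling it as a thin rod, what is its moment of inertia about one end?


I = (1/3) * m * L^2
= (1/3) * 12 * 7.5^2
= 0.333333 * 12 * 56.25
= 225.0 kg*m^2


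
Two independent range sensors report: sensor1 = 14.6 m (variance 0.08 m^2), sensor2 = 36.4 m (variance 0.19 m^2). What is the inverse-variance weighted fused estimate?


w1 = (1/var1) / (1/var1 + 1/var2)
   = 12.5 / (12.5 + 5.2632) = 0.7037
w2 = 1 - w1 = 0.2963
fused = w1*s1 + w2*s2 = 10.2741 + 10.7852
= 21.0593 m


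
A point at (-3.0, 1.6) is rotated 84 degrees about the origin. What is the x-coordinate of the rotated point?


x' = x*cos(theta) - y*sin(theta)
cos(84 deg) = 0.1045, sin(84 deg) = 0.9945
x' = -3.0 * 0.1045 - 1.6 * 0.9945
= -0.3136 - 1.5912
= -1.9048


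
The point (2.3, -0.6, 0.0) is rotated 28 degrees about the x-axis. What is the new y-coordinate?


Rotation about x-axis: y' = y*cos(theta) - z*sin(theta)
= -0.6 * 0.8829 - 0.0 * 0.4695
= -0.5298


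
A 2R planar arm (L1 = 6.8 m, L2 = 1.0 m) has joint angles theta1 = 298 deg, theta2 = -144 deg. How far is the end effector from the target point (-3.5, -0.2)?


End effector via forward kinematics:
x = L1*cos(t1) + L2*cos(t1+t2) = 2.2936
y = L1*sin(t1) + L2*sin(t1+t2) = -5.5657
Distance to target:
d = sqrt((-3.5 - 2.2936)^2 + (-0.2 - -5.5657)^2)
= sqrt(33.5659 + 28.7904)
= 7.8966 m


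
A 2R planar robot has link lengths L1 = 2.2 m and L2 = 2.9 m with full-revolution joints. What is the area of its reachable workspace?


r_max = L1 + L2 = 5.1 m
r_min = |L1 - L2| = 0.7 m
Area = pi*(r_max^2 - r_min^2)
= pi*(26.01 - 0.49)
= pi * 25.52
= 80.1734 m^2


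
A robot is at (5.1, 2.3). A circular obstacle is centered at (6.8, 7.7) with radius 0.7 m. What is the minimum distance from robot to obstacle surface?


center_dist = sqrt((5.1-6.8)^2 + (2.3-7.7)^2)
= sqrt(2.89 + 29.16)
= 5.6613
min_dist = center_dist - radius = 5.6613 - 0.7 = 4.9613 m


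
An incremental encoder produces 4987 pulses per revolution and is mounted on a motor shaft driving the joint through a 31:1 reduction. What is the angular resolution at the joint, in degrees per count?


counts per rev = 4987
effective counts at joint = 4987 * 31 = 154597
resolution = 360 / 154597
= 0.0023 deg/count


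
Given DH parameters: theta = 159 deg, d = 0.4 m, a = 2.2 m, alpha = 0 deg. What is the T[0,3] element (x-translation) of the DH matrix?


T[0,3] = a * cos(theta)
= 2.2 * cos(159 deg)
= 2.2 * -0.9336
= -2.0539


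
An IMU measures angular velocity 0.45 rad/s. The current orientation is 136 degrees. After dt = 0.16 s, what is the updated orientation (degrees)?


delta_theta = w * dt = 0.45 * 0.16 = 0.072 rad
= 4.1253 deg
theta_new = 136 + 4.1253 = 140.1253 deg


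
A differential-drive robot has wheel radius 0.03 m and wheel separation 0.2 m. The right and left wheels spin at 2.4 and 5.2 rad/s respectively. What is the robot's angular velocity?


vR = r*wR = 0.03*2.4 = 0.072 m/s
vL = r*wL = 0.03*5.2 = 0.156 m/s
v = (vR+vL)/2 = 0.114 m/s
omega = (vR-vL)/L = -0.42 rad/s
angular velocity = -0.42 rad/s
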